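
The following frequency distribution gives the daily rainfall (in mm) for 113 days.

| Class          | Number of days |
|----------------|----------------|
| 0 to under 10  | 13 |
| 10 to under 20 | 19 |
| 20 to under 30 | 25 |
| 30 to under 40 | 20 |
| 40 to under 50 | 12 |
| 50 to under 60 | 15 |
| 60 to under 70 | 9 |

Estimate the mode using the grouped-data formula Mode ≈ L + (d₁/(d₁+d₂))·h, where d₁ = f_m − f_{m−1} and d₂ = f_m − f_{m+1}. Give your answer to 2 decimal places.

Modal class: 20 to under 30 (highest frequency 25).
d₁ = 25 − 19 = 6, d₂ = 25 − 20 = 5
Mode ≈ 20 + (6/(6+5)) × 10 = 20 + 5.4545 = 25.4545

25.45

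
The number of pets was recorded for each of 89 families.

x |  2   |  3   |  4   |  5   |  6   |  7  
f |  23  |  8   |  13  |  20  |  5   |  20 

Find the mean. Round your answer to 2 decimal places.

Values: 2, 3, 4, 5, 6, 7
Σfx = 23×2 + 8×3 + 13×4 + 20×5 + 5×6 + 20×7 = 392
n = Σf = 89
Mean = 392 / 89 = 4.4045

4.40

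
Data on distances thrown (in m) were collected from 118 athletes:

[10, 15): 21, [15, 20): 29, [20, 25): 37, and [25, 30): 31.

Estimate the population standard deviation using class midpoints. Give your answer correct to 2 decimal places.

5.26

Midpoints: 12.5, 17.5, 22.5, 27.5
n = 118, Σfm = 2455, mean = 20.8051
Σfm² = 54337.5
Σf(m − x̄)² = Σfm² − (Σfm)²/n = 54337.5 − 2455²/118 = 3261.0169
Population variance = 3261.0169 / 118 = 27.6357
Standard deviation = √27.6357 = 5.2570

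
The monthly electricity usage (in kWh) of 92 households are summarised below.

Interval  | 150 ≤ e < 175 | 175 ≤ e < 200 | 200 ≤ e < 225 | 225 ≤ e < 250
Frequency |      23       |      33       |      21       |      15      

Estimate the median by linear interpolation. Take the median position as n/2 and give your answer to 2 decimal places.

Cumulative frequencies: 23, 56, 77, 92
n = 92; position = n/2 = 46.
This falls in the class 175 ≤ e < 200: L = 175, F = 23, f = 33, h = 25.
Median ≈ 175 + ((46 − 23) / 33) × 25 = 192.4242

192.42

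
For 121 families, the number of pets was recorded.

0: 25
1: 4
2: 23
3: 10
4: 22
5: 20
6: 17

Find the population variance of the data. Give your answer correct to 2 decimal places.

4.29

Values: 0, 1, 2, 3, 4, 5, 6
n = 121, Σfx = 370, mean = 3.0579
Σfx² = 1650
Σf(x − x̄)² = Σfx² − (Σfx)²/n = 1650 − 370²/121 = 518.5950
Population variance = 518.5950 / 121 = 4.2859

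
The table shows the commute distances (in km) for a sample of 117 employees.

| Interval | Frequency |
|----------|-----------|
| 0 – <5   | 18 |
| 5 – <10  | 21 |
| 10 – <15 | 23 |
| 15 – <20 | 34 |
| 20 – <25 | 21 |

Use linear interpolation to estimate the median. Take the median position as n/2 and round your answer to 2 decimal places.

Cumulative frequencies: 18, 39, 62, 96, 117
n = 117; position = n/2 = 58.5.
This falls in the class 10 – <15: L = 10, F = 39, f = 23, h = 5.
Median ≈ 10 + ((58.5 − 39) / 23) × 5 = 14.2391

14.24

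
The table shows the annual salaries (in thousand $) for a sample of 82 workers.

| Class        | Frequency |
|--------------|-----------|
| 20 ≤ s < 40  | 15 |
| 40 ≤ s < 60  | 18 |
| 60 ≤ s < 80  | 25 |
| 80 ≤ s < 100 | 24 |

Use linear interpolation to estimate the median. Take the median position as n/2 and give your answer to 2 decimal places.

Cumulative frequencies: 15, 33, 58, 82
n = 82; position = n/2 = 41.
This falls in the class 60 ≤ s < 80: L = 60, F = 33, f = 25, h = 20.
Median ≈ 60 + ((41 − 33) / 25) × 20 = 66.4000

66.40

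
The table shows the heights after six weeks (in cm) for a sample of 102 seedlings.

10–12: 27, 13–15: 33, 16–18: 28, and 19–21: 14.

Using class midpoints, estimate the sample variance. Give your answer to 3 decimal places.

Midpoints: 11, 14, 17, 20
n = 102, Σfm = 1515, mean = 14.8529
Σfm² = 23427
Σf(m − x̄)² = Σfm² − (Σfm)²/n = 23427 − 1515²/102 = 924.7941
Sample variance = 924.7941 / 101 = 9.1564

9.156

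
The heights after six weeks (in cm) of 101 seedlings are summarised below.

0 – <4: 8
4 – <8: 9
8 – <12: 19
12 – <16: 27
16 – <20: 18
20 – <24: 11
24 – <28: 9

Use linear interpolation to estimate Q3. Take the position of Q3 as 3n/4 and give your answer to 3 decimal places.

18.833

Cumulative frequencies: 8, 17, 36, 63, 81, 92, 101
n = 101; position = 3n/4 = 75.75.
This falls in the class 16 – <20: L = 16, F = 63, f = 18, h = 4.
Upper quartile ≈ 16 + ((75.75 − 63) / 18) × 4 = 18.8333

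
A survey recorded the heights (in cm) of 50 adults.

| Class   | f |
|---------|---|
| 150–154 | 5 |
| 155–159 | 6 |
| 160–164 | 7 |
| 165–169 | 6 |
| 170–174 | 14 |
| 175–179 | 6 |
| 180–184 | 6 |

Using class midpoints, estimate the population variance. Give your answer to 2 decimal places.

83.00

Midpoints: 152, 157, 162, 167, 172, 177, 182
n = 50, Σfm = 8400, mean = 168.0000
Σfm² = 1415350
Σf(m − x̄)² = Σfm² − (Σfm)²/n = 1415350 − 8400²/50 = 4150.0000
Population variance = 4150.0000 / 50 = 83.0000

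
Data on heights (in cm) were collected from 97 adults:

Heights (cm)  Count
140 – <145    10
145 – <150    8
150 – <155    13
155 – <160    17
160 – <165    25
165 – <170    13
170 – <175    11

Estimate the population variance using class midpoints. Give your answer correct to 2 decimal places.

78.49

Midpoints: 142.5, 147.5, 152.5, 157.5, 162.5, 167.5, 172.5
n = 97, Σfm = 15402.5, mean = 158.7887
Σfm² = 2453356.25
Σf(m − x̄)² = Σfm² − (Σfm)²/n = 2453356.25 − 15402.5²/97 = 7613.9175
Population variance = 7613.9175 / 97 = 78.4940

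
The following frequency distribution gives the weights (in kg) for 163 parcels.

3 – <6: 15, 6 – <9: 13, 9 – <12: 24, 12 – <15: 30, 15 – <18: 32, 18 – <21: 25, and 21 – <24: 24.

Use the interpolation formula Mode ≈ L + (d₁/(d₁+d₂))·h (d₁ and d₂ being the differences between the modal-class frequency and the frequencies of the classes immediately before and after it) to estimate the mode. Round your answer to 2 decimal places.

Modal class: 15 – <18 (highest frequency 32).
d₁ = 32 − 30 = 2, d₂ = 32 − 25 = 7
Mode ≈ 15 + (2/(2+7)) × 3 = 15 + 0.6667 = 15.6667

15.67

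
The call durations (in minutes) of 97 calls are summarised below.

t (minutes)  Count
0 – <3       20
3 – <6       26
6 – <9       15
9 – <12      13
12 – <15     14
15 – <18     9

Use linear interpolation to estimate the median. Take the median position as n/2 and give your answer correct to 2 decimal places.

6.50

Cumulative frequencies: 20, 46, 61, 74, 88, 97
n = 97; position = n/2 = 48.5.
This falls in the class 6 – <9: L = 6, F = 46, f = 15, h = 3.
Median ≈ 6 + ((48.5 − 46) / 15) × 3 = 6.5000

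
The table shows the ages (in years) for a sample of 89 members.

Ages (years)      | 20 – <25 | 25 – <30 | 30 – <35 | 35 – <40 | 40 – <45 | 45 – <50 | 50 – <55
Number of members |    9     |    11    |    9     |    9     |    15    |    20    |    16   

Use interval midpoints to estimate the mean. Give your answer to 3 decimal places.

40.028

Midpoints: 22.5, 27.5, 32.5, 37.5, 42.5, 47.5, 52.5
Σfm = 9×22.5 + 11×27.5 + 9×32.5 + 9×37.5 + 15×42.5 + 20×47.5 + 16×52.5 = 3562.5
n = Σf = 89
Mean = 3562.5 / 89 = 40.0281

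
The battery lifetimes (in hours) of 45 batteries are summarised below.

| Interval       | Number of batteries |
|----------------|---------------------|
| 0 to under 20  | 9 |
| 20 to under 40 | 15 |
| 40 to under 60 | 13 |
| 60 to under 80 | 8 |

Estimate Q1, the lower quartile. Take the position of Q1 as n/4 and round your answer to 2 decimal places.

Cumulative frequencies: 9, 24, 37, 45
n = 45; position = n/4 = 11.25.
This falls in the class 20 to under 40: L = 20, F = 9, f = 15, h = 20.
Lower quartile ≈ 20 + ((11.25 − 9) / 15) × 20 = 23.0000

23.00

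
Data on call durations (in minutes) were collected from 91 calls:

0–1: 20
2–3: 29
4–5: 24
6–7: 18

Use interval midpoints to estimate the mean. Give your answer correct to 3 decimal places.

Midpoints: 0.5, 2.5, 4.5, 6.5
Σfm = 20×0.5 + 29×2.5 + 24×4.5 + 18×6.5 = 307.5
n = Σf = 91
Mean = 307.5 / 91 = 3.3791

3.379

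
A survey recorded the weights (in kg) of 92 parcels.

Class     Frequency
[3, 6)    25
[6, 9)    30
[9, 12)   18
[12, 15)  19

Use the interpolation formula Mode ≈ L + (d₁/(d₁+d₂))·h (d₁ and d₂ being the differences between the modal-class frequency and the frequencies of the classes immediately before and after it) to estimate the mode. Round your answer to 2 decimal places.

Modal class: [6, 9) (highest frequency 30).
d₁ = 30 − 25 = 5, d₂ = 30 − 18 = 12
Mode ≈ 6 + (5/(5+12)) × 3 = 6 + 0.8824 = 6.8824

6.88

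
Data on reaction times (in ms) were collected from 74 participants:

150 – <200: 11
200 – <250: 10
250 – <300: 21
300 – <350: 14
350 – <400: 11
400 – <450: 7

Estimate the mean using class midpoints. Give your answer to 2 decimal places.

291.89

Midpoints: 175, 225, 275, 325, 375, 425
Σfm = 11×175 + 10×225 + 21×275 + 14×325 + 11×375 + 7×425 = 21600
n = Σf = 74
Mean = 21600 / 74 = 291.8919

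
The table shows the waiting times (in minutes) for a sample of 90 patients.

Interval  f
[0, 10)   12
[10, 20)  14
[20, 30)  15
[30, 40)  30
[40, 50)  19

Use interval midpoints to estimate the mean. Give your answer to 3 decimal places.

Midpoints: 5, 15, 25, 35, 45
Σfm = 12×5 + 14×15 + 15×25 + 30×35 + 19×45 = 2550
n = Σf = 90
Mean = 2550 / 90 = 28.3333

28.333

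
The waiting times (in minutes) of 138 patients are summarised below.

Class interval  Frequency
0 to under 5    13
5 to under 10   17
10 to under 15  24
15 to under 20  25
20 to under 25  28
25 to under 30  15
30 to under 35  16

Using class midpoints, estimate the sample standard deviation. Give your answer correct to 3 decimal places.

Midpoints: 2.5, 7.5, 12.5, 17.5, 22.5, 27.5, 32.5
n = 138, Σfm = 2460, mean = 17.8261
Σfm² = 54862.5
Σf(m − x̄)² = Σfm² − (Σfm)²/n = 54862.5 − 2460²/138 = 11010.3261
Sample variance = 11010.3261 / 137 = 80.3673
Standard deviation = √80.3673 = 8.9648

8.965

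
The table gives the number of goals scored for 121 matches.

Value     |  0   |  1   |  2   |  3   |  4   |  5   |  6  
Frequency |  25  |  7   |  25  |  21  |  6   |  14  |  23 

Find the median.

3

Cumulative frequencies: 25, 32, 57, 78, 84, 98, 121
n = 121, so the median is the value in position (n+1)/2 = 61.
Position 61 falls at value 3.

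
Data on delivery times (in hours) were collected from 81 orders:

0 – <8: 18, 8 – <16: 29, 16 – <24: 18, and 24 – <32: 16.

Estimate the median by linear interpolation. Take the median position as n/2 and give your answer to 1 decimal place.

Cumulative frequencies: 18, 47, 65, 81
n = 81; position = n/2 = 40.5.
This falls in the class 8 – <16: L = 8, F = 18, f = 29, h = 8.
Median ≈ 8 + ((40.5 − 18) / 29) × 8 = 14.2069

14.2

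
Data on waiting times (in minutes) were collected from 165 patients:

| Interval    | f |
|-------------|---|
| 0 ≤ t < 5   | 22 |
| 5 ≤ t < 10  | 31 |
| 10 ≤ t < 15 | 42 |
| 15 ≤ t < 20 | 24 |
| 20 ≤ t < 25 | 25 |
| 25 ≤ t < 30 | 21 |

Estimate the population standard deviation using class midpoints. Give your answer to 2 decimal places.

Midpoints: 2.5, 7.5, 12.5, 17.5, 22.5, 27.5
n = 165, Σfm = 2372.5, mean = 14.3788
Σfm² = 44331.25
Σf(m − x̄)² = Σfm² − (Σfm)²/n = 44331.25 − 2372.5²/165 = 10217.5758
Population variance = 10217.5758 / 165 = 61.9247
Standard deviation = √61.9247 = 7.8692

7.87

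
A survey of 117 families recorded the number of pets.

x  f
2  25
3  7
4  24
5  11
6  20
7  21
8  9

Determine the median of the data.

Cumulative frequencies: 25, 32, 56, 67, 87, 108, 117
n = 117, so the median is the value in position (n+1)/2 = 59.
Position 59 falls at value 5.

5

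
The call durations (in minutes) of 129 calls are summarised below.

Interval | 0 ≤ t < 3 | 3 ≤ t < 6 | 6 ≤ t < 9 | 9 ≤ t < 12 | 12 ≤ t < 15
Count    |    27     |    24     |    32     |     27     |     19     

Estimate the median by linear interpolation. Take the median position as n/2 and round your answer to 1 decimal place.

7.3

Cumulative frequencies: 27, 51, 83, 110, 129
n = 129; position = n/2 = 64.5.
This falls in the class 6 ≤ t < 9: L = 6, F = 51, f = 32, h = 3.
Median ≈ 6 + ((64.5 − 51) / 32) × 3 = 7.2656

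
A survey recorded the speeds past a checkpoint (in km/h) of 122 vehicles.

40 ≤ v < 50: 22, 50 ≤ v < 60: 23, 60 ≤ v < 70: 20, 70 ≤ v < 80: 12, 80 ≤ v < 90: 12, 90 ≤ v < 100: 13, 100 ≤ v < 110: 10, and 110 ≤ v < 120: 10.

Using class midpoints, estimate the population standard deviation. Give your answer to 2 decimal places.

Midpoints: 45, 55, 65, 75, 85, 95, 105, 115
n = 122, Σfm = 8910, mean = 73.0328
Σfm² = 712650
Σf(m − x̄)² = Σfm² − (Σfm)²/n = 712650 − 8910²/122 = 61927.8689
Population variance = 61927.8689 / 122 = 507.6055
Standard deviation = √507.6055 = 22.5301

22.53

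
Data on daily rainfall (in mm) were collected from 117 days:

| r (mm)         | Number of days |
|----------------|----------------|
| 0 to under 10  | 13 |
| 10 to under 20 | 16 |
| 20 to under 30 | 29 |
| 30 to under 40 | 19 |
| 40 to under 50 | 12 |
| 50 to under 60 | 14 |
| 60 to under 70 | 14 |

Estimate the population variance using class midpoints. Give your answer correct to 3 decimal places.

342.932

Midpoints: 5, 15, 25, 35, 45, 55, 65
n = 117, Σfm = 3915, mean = 33.4615
Σfm² = 171125
Σf(m − x̄)² = Σfm² − (Σfm)²/n = 171125 − 3915²/117 = 40123.0769
Population variance = 40123.0769 / 117 = 342.9323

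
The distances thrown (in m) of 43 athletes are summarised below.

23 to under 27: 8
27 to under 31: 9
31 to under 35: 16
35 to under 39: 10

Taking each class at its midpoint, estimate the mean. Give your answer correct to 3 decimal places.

Midpoints: 25, 29, 33, 37
Σfm = 8×25 + 9×29 + 16×33 + 10×37 = 1359
n = Σf = 43
Mean = 1359 / 43 = 31.6047

31.605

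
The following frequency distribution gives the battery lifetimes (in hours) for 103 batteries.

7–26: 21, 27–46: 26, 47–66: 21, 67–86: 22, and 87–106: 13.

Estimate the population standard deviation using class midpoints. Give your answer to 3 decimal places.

Midpoints: 16.5, 36.5, 56.5, 76.5, 96.5
n = 103, Σfm = 5419.5, mean = 52.6165
Σfm² = 357201.75
Σf(m − x̄)² = Σfm² − (Σfm)²/n = 357201.75 − 5419.5²/103 = 72046.6019
Population variance = 72046.6019 / 103 = 699.4816
Standard deviation = √699.4816 = 26.4477

26.448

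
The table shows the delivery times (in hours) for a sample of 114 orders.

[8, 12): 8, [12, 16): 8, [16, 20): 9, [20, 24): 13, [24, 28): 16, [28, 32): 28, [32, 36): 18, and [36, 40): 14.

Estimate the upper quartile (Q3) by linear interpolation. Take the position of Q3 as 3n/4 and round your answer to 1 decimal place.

Cumulative frequencies: 8, 16, 25, 38, 54, 82, 100, 114
n = 114; position = 3n/4 = 85.5.
This falls in the class [32, 36): L = 32, F = 82, f = 18, h = 4.
Upper quartile ≈ 32 + ((85.5 − 82) / 18) × 4 = 32.7778

32.8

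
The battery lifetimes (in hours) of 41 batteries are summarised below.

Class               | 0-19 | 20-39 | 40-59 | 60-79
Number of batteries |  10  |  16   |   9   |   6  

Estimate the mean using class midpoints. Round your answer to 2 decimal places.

34.87

Midpoints: 9.5, 29.5, 49.5, 69.5
Σfm = 10×9.5 + 16×29.5 + 9×49.5 + 6×69.5 = 1429.5
n = Σf = 41
Mean = 1429.5 / 41 = 34.8659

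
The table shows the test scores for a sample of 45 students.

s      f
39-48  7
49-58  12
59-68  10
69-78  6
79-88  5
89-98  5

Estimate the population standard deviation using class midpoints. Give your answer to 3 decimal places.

Midpoints: 43.5, 53.5, 63.5, 73.5, 83.5, 93.5
n = 45, Σfm = 2907.5, mean = 64.6111
Σfm² = 198901.25
Σf(m − x̄)² = Σfm² − (Σfm)²/n = 198901.25 − 2907.5²/45 = 11044.4444
Population variance = 11044.4444 / 45 = 245.4321
Standard deviation = √245.4321 = 15.6663

15.666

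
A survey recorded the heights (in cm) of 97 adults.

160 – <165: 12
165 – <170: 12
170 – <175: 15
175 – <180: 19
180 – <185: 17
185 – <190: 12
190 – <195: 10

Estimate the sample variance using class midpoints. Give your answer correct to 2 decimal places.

Midpoints: 162.5, 167.5, 172.5, 177.5, 182.5, 187.5, 192.5
n = 97, Σfm = 17197.5, mean = 177.2938
Σfm² = 3057156.25
Σf(m − x̄)² = Σfm² − (Σfm)²/n = 3057156.25 − 17197.5²/97 = 8145.8763
Sample variance = 8145.8763 / 96 = 84.8529

84.85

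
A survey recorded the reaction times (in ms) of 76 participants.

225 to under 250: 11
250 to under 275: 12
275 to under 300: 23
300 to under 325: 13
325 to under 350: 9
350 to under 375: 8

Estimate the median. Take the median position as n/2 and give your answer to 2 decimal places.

Cumulative frequencies: 11, 23, 46, 59, 68, 76
n = 76; position = n/2 = 38.
This falls in the class 275 to under 300: L = 275, F = 23, f = 23, h = 25.
Median ≈ 275 + ((38 − 23) / 23) × 25 = 291.3043

291.30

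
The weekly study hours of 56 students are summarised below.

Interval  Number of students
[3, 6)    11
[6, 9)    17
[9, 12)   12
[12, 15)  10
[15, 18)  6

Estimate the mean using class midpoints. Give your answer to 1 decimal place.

Midpoints: 4.5, 7.5, 10.5, 13.5, 16.5
Σfm = 11×4.5 + 17×7.5 + 12×10.5 + 10×13.5 + 6×16.5 = 537
n = Σf = 56
Mean = 537 / 56 = 9.5893

9.6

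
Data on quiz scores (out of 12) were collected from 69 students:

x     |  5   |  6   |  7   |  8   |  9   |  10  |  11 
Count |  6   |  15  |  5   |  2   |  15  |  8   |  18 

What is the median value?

Cumulative frequencies: 6, 21, 26, 28, 43, 51, 69
n = 69, so the median is the value in position (n+1)/2 = 35.
Position 35 falls at value 9.

9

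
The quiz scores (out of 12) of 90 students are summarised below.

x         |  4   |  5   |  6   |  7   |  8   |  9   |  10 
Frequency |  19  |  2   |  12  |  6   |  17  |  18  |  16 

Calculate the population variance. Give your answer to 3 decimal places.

Values: 4, 5, 6, 7, 8, 9, 10
n = 90, Σfx = 658, mean = 7.3111
Σfx² = 5226
Σf(x − x̄)² = Σfx² − (Σfx)²/n = 5226 − 658²/90 = 415.2889
Population variance = 415.2889 / 90 = 4.6143

4.614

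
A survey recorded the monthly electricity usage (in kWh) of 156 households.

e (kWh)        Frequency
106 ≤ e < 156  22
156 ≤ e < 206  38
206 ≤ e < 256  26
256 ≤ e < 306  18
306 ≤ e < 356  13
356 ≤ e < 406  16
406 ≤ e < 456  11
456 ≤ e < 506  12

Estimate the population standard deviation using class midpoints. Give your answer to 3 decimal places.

Midpoints: 131, 181, 231, 281, 331, 381, 431, 481
n = 156, Σfm = 41736, mean = 267.5385
Σfm² = 12997716
Σf(m − x̄)² = Σfm² − (Σfm)²/n = 12997716 − 41736²/156 = 1831730.7692
Population variance = 1831730.7692 / 156 = 11741.8639
Standard deviation = √11741.8639 = 108.3599

108.360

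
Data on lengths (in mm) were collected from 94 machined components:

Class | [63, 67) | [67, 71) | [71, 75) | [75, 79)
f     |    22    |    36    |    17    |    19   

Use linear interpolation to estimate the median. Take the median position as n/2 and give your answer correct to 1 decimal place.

Cumulative frequencies: 22, 58, 75, 94
n = 94; position = n/2 = 47.
This falls in the class [67, 71): L = 67, F = 22, f = 36, h = 4.
Median ≈ 67 + ((47 − 22) / 36) × 4 = 69.7778

69.8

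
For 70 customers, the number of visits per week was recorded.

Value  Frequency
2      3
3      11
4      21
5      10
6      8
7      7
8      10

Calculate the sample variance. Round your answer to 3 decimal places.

3.159

Values: 2, 3, 4, 5, 6, 7, 8
n = 70, Σfx = 350, mean = 5.0000
Σfx² = 1968
Σf(x − x̄)² = Σfx² − (Σfx)²/n = 1968 − 350²/70 = 218.0000
Sample variance = 218.0000 / 69 = 3.1594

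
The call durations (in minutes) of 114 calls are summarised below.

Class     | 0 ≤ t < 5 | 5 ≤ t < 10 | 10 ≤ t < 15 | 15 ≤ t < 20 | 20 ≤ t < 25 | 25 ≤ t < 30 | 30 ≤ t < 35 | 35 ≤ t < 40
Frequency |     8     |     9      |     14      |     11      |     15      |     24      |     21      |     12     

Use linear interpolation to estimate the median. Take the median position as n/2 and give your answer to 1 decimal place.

Cumulative frequencies: 8, 17, 31, 42, 57, 81, 102, 114
n = 114; position = n/2 = 57.
This falls in the class 20 ≤ t < 25: L = 20, F = 42, f = 15, h = 5.
Median ≈ 20 + ((57 − 42) / 15) × 5 = 25.0000

25.0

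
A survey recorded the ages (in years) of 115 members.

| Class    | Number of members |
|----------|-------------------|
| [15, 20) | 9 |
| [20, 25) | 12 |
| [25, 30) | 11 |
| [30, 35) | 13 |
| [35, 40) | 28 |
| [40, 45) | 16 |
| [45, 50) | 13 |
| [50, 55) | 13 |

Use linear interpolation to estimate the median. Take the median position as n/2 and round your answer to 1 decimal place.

Cumulative frequencies: 9, 21, 32, 45, 73, 89, 102, 115
n = 115; position = n/2 = 57.5.
This falls in the class [35, 40): L = 35, F = 45, f = 28, h = 5.
Median ≈ 35 + ((57.5 − 45) / 28) × 5 = 37.2321

37.2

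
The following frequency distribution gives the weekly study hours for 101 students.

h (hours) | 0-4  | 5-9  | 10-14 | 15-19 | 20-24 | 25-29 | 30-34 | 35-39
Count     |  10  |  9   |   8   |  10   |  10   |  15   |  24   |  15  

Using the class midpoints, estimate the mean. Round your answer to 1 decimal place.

Midpoints: 2, 7, 12, 17, 22, 27, 32, 37
Σfm = 10×2 + 9×7 + 8×12 + 10×17 + 10×22 + 15×27 + 24×32 + 15×37 = 2297
n = Σf = 101
Mean = 2297 / 101 = 22.7426

22.7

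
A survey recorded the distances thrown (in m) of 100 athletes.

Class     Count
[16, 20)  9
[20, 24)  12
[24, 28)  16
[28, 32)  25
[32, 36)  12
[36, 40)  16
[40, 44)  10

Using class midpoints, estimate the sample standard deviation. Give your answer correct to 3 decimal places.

Midpoints: 18, 22, 26, 30, 34, 38, 42
n = 100, Σfm = 3028, mean = 30.2800
Σfm² = 96656
Σf(m − x̄)² = Σfm² − (Σfm)²/n = 96656 − 3028²/100 = 4968.1600
Sample variance = 4968.1600 / 99 = 50.1834
Standard deviation = √50.1834 = 7.0840

7.084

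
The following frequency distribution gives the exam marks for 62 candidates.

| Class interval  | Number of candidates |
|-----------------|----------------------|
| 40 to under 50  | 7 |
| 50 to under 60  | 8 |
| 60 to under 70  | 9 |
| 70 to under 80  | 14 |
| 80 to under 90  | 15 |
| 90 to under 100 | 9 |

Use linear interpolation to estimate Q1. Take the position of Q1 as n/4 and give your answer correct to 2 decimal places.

Cumulative frequencies: 7, 15, 24, 38, 53, 62
n = 62; position = n/4 = 15.5.
This falls in the class 60 to under 70: L = 60, F = 15, f = 9, h = 10.
Lower quartile ≈ 60 + ((15.5 − 15) / 9) × 10 = 60.5556

60.56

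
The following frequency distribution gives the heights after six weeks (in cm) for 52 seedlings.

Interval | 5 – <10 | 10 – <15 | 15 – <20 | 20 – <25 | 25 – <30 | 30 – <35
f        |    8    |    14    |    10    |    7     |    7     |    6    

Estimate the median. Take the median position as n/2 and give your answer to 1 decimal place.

17.0

Cumulative frequencies: 8, 22, 32, 39, 46, 52
n = 52; position = n/2 = 26.
This falls in the class 15 – <20: L = 15, F = 22, f = 10, h = 5.
Median ≈ 15 + ((26 − 22) / 10) × 5 = 17.0000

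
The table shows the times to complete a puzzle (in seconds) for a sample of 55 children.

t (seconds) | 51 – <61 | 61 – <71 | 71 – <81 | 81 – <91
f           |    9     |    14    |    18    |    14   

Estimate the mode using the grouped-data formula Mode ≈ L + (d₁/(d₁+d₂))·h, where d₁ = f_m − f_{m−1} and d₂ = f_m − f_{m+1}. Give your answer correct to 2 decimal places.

Modal class: 71 – <81 (highest frequency 18).
d₁ = 18 − 14 = 4, d₂ = 18 − 14 = 4
Mode ≈ 71 + (4/(4+4)) × 10 = 71 + 5.0000 = 76.0000

76.00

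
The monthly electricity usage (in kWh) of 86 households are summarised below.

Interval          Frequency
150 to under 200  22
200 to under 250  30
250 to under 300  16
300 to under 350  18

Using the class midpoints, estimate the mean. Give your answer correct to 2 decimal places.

242.44

Midpoints: 175, 225, 275, 325
Σfm = 22×175 + 30×225 + 16×275 + 18×325 = 20850
n = Σf = 86
Mean = 20850 / 86 = 242.4419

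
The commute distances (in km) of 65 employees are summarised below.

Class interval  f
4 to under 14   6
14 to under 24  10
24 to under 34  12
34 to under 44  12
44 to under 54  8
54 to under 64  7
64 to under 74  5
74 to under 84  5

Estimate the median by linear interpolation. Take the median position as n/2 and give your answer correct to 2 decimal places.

Cumulative frequencies: 6, 16, 28, 40, 48, 55, 60, 65
n = 65; position = n/2 = 32.5.
This falls in the class 34 to under 44: L = 34, F = 28, f = 12, h = 10.
Median ≈ 34 + ((32.5 − 28) / 12) × 10 = 37.7500

37.75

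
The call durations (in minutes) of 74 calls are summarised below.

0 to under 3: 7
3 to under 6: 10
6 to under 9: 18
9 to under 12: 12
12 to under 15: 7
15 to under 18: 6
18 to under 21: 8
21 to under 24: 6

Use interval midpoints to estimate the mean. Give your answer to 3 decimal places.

Midpoints: 1.5, 4.5, 7.5, 10.5, 13.5, 16.5, 19.5, 22.5
Σfm = 7×1.5 + 10×4.5 + 18×7.5 + 12×10.5 + 7×13.5 + 6×16.5 + 8×19.5 + 6×22.5 = 801
n = Σf = 74
Mean = 801 / 74 = 10.8243

10.824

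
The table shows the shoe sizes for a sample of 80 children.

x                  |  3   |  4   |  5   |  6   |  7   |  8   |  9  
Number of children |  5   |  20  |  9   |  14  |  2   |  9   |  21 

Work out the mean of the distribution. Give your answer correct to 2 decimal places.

6.24

Values: 3, 4, 5, 6, 7, 8, 9
Σfx = 5×3 + 20×4 + 9×5 + 14×6 + 2×7 + 9×8 + 21×9 = 499
n = Σf = 80
Mean = 499 / 80 = 6.2375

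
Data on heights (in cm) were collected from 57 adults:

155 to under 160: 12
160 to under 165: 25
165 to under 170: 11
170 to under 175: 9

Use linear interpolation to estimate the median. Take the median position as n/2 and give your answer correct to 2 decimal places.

Cumulative frequencies: 12, 37, 48, 57
n = 57; position = n/2 = 28.5.
This falls in the class 160 to under 165: L = 160, F = 12, f = 25, h = 5.
Median ≈ 160 + ((28.5 − 12) / 25) × 5 = 163.3000

163.30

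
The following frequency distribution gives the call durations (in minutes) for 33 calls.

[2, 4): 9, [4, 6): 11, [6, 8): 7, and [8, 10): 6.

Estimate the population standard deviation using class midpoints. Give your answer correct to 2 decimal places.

2.12

Midpoints: 3, 5, 7, 9
n = 33, Σfm = 185, mean = 5.6061
Σfm² = 1185
Σf(m − x̄)² = Σfm² − (Σfm)²/n = 1185 − 185²/33 = 147.8788
Population variance = 147.8788 / 33 = 4.4812
Standard deviation = √4.4812 = 2.1169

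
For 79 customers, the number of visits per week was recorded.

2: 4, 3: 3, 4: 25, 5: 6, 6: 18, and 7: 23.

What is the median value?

6

Cumulative frequencies: 4, 7, 32, 38, 56, 79
n = 79, so the median is the value in position (n+1)/2 = 40.
Position 40 falls at value 6.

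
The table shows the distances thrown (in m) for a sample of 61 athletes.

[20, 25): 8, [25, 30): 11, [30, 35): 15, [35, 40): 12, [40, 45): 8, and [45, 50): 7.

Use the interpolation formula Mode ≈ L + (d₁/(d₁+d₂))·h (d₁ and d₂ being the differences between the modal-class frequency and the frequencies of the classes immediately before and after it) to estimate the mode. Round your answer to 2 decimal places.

32.86

Modal class: [30, 35) (highest frequency 15).
d₁ = 15 − 11 = 4, d₂ = 15 − 12 = 3
Mode ≈ 30 + (4/(4+3)) × 5 = 30 + 2.8571 = 32.8571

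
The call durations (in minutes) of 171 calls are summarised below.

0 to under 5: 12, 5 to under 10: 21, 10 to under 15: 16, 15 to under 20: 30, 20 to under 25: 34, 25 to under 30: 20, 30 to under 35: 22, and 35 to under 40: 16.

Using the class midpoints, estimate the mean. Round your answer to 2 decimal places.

20.72

Midpoints: 2.5, 7.5, 12.5, 17.5, 22.5, 27.5, 32.5, 37.5
Σfm = 12×2.5 + 21×7.5 + 16×12.5 + 30×17.5 + 34×22.5 + 20×27.5 + 22×32.5 + 16×37.5 = 3542.5
n = Σf = 171
Mean = 3542.5 / 171 = 20.7164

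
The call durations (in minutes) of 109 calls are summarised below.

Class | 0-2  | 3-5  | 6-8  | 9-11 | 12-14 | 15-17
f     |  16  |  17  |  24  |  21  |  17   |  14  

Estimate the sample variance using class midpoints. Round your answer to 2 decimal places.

22.91

Midpoints: 1, 4, 7, 10, 13, 16
n = 109, Σfm = 907, mean = 8.3211
Σfm² = 10021
Σf(m − x̄)² = Σfm² − (Σfm)²/n = 10021 − 907²/109 = 2473.7615
Sample variance = 2473.7615 / 108 = 22.9052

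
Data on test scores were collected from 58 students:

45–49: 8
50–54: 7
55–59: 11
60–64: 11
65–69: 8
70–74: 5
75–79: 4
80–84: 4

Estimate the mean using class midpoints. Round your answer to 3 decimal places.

Midpoints: 47, 52, 57, 62, 67, 72, 77, 82
Σfm = 8×47 + 7×52 + 11×57 + 11×62 + 8×67 + 5×72 + 4×77 + 4×82 = 3581
n = Σf = 58
Mean = 3581 / 58 = 61.7414

61.741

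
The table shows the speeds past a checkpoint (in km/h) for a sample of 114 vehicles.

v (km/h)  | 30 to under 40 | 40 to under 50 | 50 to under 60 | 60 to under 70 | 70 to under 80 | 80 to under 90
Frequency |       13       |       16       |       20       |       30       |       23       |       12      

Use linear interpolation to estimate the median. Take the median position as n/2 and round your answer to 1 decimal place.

62.7

Cumulative frequencies: 13, 29, 49, 79, 102, 114
n = 114; position = n/2 = 57.
This falls in the class 60 to under 70: L = 60, F = 49, f = 30, h = 10.
Median ≈ 60 + ((57 − 49) / 30) × 10 = 62.6667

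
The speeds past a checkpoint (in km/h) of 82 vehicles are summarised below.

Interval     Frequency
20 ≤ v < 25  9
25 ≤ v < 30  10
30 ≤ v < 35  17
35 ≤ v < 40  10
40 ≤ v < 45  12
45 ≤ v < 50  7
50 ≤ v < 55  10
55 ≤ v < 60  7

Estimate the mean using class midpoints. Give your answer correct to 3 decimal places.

38.720

Midpoints: 22.5, 27.5, 32.5, 37.5, 42.5, 47.5, 52.5, 57.5
Σfm = 9×22.5 + 10×27.5 + 17×32.5 + 10×37.5 + 12×42.5 + 7×47.5 + 10×52.5 + 7×57.5 = 3175
n = Σf = 82
Mean = 3175 / 82 = 38.7195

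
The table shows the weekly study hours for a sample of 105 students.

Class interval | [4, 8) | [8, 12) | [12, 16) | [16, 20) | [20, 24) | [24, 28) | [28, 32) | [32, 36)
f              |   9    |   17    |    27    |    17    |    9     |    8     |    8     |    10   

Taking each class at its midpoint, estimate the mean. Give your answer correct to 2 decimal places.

Midpoints: 6, 10, 14, 18, 22, 26, 30, 34
Σfm = 9×6 + 17×10 + 27×14 + 17×18 + 9×22 + 8×26 + 8×30 + 10×34 = 1894
n = Σf = 105
Mean = 1894 / 105 = 18.0381

18.04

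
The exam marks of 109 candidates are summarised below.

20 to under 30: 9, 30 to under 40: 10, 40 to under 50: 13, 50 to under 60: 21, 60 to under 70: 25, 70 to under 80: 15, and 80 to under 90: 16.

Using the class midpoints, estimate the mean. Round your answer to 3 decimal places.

Midpoints: 25, 35, 45, 55, 65, 75, 85
Σfm = 9×25 + 10×35 + 13×45 + 21×55 + 25×65 + 15×75 + 16×85 = 6425
n = Σf = 109
Mean = 6425 / 109 = 58.9450

58.945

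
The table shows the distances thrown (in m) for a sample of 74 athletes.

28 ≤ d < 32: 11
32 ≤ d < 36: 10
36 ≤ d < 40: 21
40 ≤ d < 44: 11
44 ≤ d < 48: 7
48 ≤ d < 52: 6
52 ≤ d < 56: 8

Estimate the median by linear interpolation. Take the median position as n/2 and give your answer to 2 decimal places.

Cumulative frequencies: 11, 21, 42, 53, 60, 66, 74
n = 74; position = n/2 = 37.
This falls in the class 36 ≤ d < 40: L = 36, F = 21, f = 21, h = 4.
Median ≈ 36 + ((37 − 21) / 21) × 4 = 39.0476

39.05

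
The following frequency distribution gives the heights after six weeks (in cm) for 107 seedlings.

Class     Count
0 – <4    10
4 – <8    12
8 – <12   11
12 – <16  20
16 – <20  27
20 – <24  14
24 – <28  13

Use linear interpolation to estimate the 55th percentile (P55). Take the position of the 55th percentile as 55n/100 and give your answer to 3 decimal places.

Cumulative frequencies: 10, 22, 33, 53, 80, 94, 107
n = 107; position = 55n/100 = 58.85.
This falls in the class 16 – <20: L = 16, F = 53, f = 27, h = 4.
55th percentile ≈ 16 + ((58.85 − 53) / 27) × 4 = 16.8667

16.867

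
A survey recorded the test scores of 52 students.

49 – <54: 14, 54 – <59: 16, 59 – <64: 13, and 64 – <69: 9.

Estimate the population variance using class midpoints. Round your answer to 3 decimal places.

27.616

Midpoints: 51.5, 56.5, 61.5, 66.5
n = 52, Σfm = 3023, mean = 58.1346
Σfm² = 177177
Σf(m − x̄)² = Σfm² − (Σfm)²/n = 177177 − 3023²/52 = 1436.0577
Population variance = 1436.0577 / 52 = 27.6165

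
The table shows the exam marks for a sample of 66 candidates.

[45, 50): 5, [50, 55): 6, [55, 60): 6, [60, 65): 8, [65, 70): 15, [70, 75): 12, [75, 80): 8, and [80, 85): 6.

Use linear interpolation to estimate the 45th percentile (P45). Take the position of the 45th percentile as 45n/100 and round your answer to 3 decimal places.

66.567

Cumulative frequencies: 5, 11, 17, 25, 40, 52, 60, 66
n = 66; position = 45n/100 = 29.7.
This falls in the class [65, 70): L = 65, F = 25, f = 15, h = 5.
45th percentile ≈ 65 + ((29.7 − 25) / 15) × 5 = 66.5667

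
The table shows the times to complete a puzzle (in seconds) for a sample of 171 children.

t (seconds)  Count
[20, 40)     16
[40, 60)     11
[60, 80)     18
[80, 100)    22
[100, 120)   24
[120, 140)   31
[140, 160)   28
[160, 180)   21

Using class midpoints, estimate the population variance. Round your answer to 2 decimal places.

Midpoints: 30, 50, 70, 90, 110, 130, 150, 170
n = 171, Σfm = 18710, mean = 109.4152
Σfm² = 2359500
Σf(m − x̄)² = Σfm² − (Σfm)²/n = 2359500 − 18710²/171 = 312341.5205
Population variance = 312341.5205 / 171 = 1826.5586

1826.56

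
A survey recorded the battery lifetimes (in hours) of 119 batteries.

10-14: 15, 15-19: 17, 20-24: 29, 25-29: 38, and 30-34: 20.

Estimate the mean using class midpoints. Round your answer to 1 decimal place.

Midpoints: 12, 17, 22, 27, 32
Σfm = 15×12 + 17×17 + 29×22 + 38×27 + 20×32 = 2773
n = Σf = 119
Mean = 2773 / 119 = 23.3025

23.3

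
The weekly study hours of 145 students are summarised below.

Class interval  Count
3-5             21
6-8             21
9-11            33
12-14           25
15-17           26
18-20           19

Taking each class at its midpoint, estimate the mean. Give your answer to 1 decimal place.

Midpoints: 4, 7, 10, 13, 16, 19
Σfm = 21×4 + 21×7 + 33×10 + 25×13 + 26×16 + 19×19 = 1663
n = Σf = 145
Mean = 1663 / 145 = 11.4690

11.5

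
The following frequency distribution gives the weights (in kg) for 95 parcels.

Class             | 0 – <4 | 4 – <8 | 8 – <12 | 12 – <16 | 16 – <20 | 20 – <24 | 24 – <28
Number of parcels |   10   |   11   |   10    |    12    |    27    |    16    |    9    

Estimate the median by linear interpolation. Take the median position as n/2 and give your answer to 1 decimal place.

Cumulative frequencies: 10, 21, 31, 43, 70, 86, 95
n = 95; position = n/2 = 47.5.
This falls in the class 16 – <20: L = 16, F = 43, f = 27, h = 4.
Median ≈ 16 + ((47.5 − 43) / 27) × 4 = 16.6667

16.7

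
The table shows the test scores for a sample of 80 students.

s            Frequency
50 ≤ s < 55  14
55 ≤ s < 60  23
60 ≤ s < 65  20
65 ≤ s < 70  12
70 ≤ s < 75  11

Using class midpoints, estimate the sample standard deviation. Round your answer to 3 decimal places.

6.448

Midpoints: 52.5, 57.5, 62.5, 67.5, 72.5
n = 80, Σfm = 4915, mean = 61.4375
Σfm² = 305250
Σf(m − x̄)² = Σfm² − (Σfm)²/n = 305250 − 4915²/80 = 3284.6875
Sample variance = 3284.6875 / 79 = 41.5783
Standard deviation = √41.5783 = 6.4481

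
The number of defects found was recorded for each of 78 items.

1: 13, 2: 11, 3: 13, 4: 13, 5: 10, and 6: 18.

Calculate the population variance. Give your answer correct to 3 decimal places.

3.153

Values: 1, 2, 3, 4, 5, 6
n = 78, Σfx = 284, mean = 3.6410
Σfx² = 1280
Σf(x − x̄)² = Σfx² − (Σfx)²/n = 1280 − 284²/78 = 245.9487
Population variance = 245.9487 / 78 = 3.1532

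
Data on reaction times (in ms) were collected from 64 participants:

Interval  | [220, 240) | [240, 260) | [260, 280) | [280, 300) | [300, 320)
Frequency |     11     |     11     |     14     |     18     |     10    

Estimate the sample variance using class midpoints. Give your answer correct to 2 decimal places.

Midpoints: 230, 250, 270, 290, 310
n = 64, Σfm = 17380, mean = 271.5625
Σfm² = 4764800
Σf(m − x̄)² = Σfm² − (Σfm)²/n = 4764800 − 17380²/64 = 45043.7500
Sample variance = 45043.7500 / 63 = 714.9802

714.98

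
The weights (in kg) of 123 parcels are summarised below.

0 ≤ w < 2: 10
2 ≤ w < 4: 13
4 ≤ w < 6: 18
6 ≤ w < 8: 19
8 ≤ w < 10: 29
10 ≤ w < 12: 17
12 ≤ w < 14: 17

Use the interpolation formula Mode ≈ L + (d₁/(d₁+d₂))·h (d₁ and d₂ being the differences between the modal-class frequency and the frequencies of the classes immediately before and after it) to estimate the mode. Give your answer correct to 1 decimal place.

8.9

Modal class: 8 ≤ w < 10 (highest frequency 29).
d₁ = 29 − 19 = 10, d₂ = 29 − 17 = 12
Mode ≈ 8 + (10/(10+12)) × 2 = 8 + 0.9091 = 8.9091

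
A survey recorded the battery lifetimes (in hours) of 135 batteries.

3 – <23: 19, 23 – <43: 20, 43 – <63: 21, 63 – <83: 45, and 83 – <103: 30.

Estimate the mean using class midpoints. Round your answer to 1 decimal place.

Midpoints: 13, 33, 53, 73, 93
Σfm = 19×13 + 20×33 + 21×53 + 45×73 + 30×93 = 8095
n = Σf = 135
Mean = 8095 / 135 = 59.9630

60.0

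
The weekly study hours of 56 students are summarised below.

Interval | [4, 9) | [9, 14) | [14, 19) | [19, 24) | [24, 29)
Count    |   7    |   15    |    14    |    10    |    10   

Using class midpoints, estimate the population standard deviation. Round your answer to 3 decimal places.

Midpoints: 6.5, 11.5, 16.5, 21.5, 26.5
n = 56, Σfm = 929, mean = 16.5893
Σfm² = 17736
Σf(m − x̄)² = Σfm² − (Σfm)²/n = 17736 − 929²/56 = 2324.5536
Population variance = 2324.5536 / 56 = 41.5099
Standard deviation = √41.5099 = 6.4428

6.443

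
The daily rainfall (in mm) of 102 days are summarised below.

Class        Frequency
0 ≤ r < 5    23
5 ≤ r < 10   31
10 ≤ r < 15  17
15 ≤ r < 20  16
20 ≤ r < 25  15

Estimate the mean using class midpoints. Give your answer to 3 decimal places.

10.980

Midpoints: 2.5, 7.5, 12.5, 17.5, 22.5
Σfm = 23×2.5 + 31×7.5 + 17×12.5 + 16×17.5 + 15×22.5 = 1120
n = Σf = 102
Mean = 1120 / 102 = 10.9804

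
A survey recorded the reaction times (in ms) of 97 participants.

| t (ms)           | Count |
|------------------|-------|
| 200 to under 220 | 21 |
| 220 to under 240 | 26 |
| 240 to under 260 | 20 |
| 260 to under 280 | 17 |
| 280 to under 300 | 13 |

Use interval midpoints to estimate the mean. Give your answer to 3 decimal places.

Midpoints: 210, 230, 250, 270, 290
Σfm = 21×210 + 26×230 + 20×250 + 17×270 + 13×290 = 23750
n = Σf = 97
Mean = 23750 / 97 = 244.8454

244.845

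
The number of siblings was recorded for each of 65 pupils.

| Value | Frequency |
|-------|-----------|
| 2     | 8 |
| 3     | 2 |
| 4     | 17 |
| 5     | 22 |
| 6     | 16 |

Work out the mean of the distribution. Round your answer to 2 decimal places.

Values: 2, 3, 4, 5, 6
Σfx = 8×2 + 2×3 + 17×4 + 22×5 + 16×6 = 296
n = Σf = 65
Mean = 296 / 65 = 4.5538

4.55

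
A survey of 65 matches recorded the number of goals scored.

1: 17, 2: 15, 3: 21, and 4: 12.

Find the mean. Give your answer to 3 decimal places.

2.431

Values: 1, 2, 3, 4
Σfx = 17×1 + 15×2 + 21×3 + 12×4 = 158
n = Σf = 65
Mean = 158 / 65 = 2.4308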